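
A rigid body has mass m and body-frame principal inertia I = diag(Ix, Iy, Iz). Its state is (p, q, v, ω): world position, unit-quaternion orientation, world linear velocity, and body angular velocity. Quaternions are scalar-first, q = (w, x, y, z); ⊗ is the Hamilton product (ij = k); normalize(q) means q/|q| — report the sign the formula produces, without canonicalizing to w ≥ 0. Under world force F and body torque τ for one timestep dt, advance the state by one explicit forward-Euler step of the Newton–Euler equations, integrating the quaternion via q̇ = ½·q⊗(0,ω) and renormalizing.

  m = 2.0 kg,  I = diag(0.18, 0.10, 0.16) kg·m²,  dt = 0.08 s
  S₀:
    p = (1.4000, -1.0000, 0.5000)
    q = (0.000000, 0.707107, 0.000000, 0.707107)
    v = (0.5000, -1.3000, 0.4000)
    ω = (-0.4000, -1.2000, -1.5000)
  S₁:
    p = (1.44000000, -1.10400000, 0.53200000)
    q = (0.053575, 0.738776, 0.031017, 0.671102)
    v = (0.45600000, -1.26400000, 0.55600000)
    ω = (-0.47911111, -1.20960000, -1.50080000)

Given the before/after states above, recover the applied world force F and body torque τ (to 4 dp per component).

Δω = ω₁−ω₀ = (-0.07911111, -0.00960000, -0.00080000)
ω₀×(Iω₀) = (0.1080, 0.0120, -0.0384)
applied torque τ = (-0.0700, 0.0000, -0.0400)
Δv = v₁−v₀ = (-0.04400000, 0.03600000, 0.15600000)
m·(v₁−v₀)/dt = (-1.1000, 0.9000, 3.9000)

F = (-1.1000, 0.9000, 3.9000)
τ = (-0.0700, 0.0000, -0.0400)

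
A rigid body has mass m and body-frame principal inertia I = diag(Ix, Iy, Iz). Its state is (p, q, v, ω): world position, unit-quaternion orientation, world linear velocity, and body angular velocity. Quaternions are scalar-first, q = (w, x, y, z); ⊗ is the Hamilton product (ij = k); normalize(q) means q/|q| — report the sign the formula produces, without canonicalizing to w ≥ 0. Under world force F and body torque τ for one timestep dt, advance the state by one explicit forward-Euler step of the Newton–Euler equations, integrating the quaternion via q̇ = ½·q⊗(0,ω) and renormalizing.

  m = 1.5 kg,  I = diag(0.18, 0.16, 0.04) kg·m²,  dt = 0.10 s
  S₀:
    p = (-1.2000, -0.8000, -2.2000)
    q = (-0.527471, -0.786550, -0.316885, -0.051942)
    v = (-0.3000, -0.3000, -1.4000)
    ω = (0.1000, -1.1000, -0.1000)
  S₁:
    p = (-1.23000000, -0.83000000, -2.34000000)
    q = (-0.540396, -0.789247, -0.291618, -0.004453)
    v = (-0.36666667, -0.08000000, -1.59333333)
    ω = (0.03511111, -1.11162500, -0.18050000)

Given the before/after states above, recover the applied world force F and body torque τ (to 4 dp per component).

v₁ − v₀ = (-0.06666667, 0.22000000, -0.19333333)
applied force F = (-1.0000, 3.3000, -2.9000)
Δω = ω₁−ω₀ = (-0.06488889, -0.01162500, -0.08050000)
I·α + gyro = (-0.1300, -0.0200, -0.0300)

F = (-1.0000, 3.3000, -2.9000)
τ = (-0.1300, -0.0200, -0.0300)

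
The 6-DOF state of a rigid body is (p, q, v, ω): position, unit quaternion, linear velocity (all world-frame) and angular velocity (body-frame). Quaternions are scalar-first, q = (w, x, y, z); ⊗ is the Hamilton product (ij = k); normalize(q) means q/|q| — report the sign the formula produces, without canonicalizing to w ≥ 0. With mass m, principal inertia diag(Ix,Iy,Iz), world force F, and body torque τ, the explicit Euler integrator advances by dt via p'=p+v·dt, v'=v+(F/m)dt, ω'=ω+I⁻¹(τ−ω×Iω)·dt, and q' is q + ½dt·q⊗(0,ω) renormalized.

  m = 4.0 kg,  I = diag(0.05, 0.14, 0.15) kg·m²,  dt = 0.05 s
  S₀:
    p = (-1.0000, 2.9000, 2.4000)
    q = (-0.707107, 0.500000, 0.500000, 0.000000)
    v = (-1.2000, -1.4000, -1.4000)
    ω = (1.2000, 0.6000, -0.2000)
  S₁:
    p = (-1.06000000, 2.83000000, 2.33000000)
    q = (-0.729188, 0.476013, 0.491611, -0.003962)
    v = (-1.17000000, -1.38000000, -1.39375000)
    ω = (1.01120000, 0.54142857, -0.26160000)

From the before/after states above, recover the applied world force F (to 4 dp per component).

F = (2.4000, 1.6000, 0.5000)

v₁ − v₀ = (0.03000000, 0.02000000, 0.00625000)
m·(v₁−v₀)/dt = (2.4000, 1.6000, 0.5000)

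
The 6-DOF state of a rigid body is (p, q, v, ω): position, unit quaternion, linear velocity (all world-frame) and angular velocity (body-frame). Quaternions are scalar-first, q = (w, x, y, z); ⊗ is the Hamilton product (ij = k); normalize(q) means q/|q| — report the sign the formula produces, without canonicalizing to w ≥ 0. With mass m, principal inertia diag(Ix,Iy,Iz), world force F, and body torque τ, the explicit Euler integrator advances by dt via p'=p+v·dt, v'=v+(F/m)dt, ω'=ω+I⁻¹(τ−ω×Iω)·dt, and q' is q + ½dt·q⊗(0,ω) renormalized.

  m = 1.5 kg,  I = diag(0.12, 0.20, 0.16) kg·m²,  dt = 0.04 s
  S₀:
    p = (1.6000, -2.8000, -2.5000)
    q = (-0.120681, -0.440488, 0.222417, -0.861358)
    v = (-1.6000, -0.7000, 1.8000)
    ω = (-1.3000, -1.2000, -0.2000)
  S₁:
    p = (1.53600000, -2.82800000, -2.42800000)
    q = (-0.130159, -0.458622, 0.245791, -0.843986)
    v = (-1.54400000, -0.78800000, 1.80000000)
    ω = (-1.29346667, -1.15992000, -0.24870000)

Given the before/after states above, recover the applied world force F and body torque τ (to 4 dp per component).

F = (2.1000, -3.3000, 0.0000)
τ = (0.0100, 0.1900, -0.0700)

Δv = v₁−v₀ = (0.05600000, -0.08800000, 0.00000000)
applied force F = (2.1000, -3.3000, 0.0000)
ω₁ − ω₀ = (0.00653333, 0.04008000, -0.04870000)
gyro term ω₀×Iω₀ = (-0.0096, -0.0104, 0.1248)
τ = I·(Δω/dt) + ω₀×(Iω₀) = (0.0100, 0.1900, -0.0700)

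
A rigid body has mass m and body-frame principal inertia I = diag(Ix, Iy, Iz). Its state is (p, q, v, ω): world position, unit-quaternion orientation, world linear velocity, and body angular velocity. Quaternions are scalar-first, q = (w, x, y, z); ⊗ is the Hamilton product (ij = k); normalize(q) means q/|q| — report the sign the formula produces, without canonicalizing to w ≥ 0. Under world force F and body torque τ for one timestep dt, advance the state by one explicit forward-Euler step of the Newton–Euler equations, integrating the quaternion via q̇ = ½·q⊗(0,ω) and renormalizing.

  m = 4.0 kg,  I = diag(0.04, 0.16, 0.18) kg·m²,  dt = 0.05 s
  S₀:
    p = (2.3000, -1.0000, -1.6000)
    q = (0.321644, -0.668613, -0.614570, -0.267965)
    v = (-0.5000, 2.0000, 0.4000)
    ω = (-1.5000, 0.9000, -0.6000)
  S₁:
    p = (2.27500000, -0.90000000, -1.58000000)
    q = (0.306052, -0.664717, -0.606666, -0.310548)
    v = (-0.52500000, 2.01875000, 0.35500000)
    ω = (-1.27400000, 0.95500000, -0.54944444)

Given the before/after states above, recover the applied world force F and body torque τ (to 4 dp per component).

F = (-2.0000, 1.5000, -3.6000)
τ = (0.1700, 0.0500, 0.0200)

ω₁ − ω₀ = (0.22600000, 0.05500000, 0.05055556)
applied torque τ = (0.1700, 0.0500, 0.0200)
v₁ − v₀ = (-0.02500000, 0.01875000, -0.04500000)
m·(v₁−v₀)/dt = (-2.0000, 1.5000, -3.6000)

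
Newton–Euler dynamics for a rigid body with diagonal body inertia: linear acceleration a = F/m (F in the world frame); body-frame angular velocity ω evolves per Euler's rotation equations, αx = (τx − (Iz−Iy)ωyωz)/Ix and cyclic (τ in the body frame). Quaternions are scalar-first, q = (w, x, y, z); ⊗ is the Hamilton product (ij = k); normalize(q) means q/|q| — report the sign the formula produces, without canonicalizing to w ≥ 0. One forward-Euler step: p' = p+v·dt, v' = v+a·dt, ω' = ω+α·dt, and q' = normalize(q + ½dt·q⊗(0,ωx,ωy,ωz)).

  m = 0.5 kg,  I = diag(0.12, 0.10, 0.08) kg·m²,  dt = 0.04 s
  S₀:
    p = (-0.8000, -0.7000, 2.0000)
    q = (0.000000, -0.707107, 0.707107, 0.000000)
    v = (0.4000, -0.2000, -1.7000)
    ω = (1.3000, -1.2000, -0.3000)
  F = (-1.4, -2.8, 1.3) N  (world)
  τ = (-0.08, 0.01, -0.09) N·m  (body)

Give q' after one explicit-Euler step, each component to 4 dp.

Hamilton product q⊗(0,ω) = (1.7677675, -0.2121321, -0.2121321, -0.0707107)
q' = normalize(q + ½dt·q⊗(0,ω)) = (0.0353, -0.7109, 0.7024, -0.0014)

q' = (0.0353, -0.7109, 0.7024, -0.0014)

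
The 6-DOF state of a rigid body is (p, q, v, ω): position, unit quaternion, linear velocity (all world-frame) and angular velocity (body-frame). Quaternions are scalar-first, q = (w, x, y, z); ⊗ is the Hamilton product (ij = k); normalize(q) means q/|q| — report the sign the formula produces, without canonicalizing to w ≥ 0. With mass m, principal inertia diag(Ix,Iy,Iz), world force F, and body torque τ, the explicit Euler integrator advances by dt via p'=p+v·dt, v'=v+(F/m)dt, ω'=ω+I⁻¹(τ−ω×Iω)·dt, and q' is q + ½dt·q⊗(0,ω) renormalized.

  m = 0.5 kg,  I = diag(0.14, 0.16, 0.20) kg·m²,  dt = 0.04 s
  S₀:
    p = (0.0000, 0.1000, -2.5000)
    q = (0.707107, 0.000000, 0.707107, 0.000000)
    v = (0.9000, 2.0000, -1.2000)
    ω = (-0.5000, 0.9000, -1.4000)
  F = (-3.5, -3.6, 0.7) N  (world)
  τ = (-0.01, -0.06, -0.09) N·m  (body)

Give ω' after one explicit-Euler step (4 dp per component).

ω×(Iω) gyroscopic = (-0.0504, -0.0420, -0.0090)
angular accel α = (0.2886, -0.1125, -0.4050)
ω' = ω + α·dt = (-0.4885, 0.8955, -1.4162)

ω' = (-0.4885, 0.8955, -1.4162)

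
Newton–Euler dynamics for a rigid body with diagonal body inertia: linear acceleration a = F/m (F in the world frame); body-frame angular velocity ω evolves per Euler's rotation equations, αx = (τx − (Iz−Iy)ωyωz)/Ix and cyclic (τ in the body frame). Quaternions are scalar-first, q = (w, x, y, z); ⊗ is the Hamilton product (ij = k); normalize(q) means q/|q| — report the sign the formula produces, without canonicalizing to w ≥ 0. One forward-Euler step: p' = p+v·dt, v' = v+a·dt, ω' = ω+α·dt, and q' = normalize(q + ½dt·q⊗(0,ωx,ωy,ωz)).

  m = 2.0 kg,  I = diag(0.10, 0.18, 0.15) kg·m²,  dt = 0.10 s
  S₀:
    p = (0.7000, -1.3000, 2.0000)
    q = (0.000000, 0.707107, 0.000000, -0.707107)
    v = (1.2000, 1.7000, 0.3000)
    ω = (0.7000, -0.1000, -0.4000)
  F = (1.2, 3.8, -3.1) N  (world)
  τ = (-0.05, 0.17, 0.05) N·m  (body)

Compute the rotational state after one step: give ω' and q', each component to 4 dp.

ω' = (0.6512, -0.0133, -0.3629)
q' = (-0.0389, 0.7030, -0.0106, -0.7101)

precession coupling ω×(Iω) = (-0.0012, 0.0140, -0.0056)
α = I⁻¹(τ − ω×Iω) = (-0.4880, 0.8667, 0.3707)
ω' = ω + α·dt = (0.6512, -0.0133, -0.3629)
2q̇ = q⊗(0,ω) = (-0.7778177, -0.0707107, -0.2121321, -0.0707107)
updated quaternion q' = (-0.0389, 0.7030, -0.0106, -0.7101)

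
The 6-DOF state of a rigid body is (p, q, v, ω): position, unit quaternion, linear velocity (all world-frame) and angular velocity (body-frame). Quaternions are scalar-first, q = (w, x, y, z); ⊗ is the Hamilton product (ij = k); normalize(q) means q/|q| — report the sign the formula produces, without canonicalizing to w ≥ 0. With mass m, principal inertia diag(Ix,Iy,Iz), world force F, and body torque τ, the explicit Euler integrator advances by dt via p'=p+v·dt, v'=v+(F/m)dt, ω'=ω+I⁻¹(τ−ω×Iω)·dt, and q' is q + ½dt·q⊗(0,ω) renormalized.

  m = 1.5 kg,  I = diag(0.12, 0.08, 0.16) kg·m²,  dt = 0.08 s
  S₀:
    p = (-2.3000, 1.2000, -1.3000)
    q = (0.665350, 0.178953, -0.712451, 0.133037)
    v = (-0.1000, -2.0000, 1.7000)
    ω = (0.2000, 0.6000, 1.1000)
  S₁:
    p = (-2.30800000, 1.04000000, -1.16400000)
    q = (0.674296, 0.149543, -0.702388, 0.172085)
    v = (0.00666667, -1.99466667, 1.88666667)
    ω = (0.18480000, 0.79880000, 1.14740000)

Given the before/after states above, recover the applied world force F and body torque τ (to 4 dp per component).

Δω = ω₁−ω₀ = (-0.01520000, 0.19880000, 0.04740000)
gyro term ω₀×Iω₀ = (0.0528, -0.0088, -0.0048)
τ = I·(Δω/dt) + ω₀×(Iω₀) = (0.0300, 0.1900, 0.0900)
Δv = v₁−v₀ = (0.10666667, 0.00533333, 0.18666667)
m·(v₁−v₀)/dt = (2.0000, 0.1000, 3.5000)

F = (2.0000, 0.1000, 3.5000)
τ = (0.0300, 0.1900, 0.0900)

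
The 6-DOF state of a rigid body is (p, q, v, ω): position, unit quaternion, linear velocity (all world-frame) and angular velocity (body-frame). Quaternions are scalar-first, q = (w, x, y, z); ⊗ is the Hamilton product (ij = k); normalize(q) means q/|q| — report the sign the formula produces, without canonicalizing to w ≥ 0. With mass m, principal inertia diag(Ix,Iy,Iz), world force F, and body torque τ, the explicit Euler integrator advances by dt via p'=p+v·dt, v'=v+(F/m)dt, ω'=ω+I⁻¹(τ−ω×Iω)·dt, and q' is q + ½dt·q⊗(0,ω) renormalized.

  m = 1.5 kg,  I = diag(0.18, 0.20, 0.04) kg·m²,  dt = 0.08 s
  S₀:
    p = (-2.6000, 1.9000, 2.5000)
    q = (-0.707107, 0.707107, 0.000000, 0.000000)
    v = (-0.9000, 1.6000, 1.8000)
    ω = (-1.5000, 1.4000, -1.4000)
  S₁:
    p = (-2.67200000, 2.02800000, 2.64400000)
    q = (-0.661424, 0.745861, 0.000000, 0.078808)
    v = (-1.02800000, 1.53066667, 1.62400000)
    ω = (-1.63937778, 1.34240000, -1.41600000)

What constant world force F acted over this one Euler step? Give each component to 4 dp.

F = (-2.4000, -1.3000, -3.3000)

v₁ − v₀ = (-0.12800000, -0.06933333, -0.17600000)
applied force F = (-2.4000, -1.3000, -3.3000)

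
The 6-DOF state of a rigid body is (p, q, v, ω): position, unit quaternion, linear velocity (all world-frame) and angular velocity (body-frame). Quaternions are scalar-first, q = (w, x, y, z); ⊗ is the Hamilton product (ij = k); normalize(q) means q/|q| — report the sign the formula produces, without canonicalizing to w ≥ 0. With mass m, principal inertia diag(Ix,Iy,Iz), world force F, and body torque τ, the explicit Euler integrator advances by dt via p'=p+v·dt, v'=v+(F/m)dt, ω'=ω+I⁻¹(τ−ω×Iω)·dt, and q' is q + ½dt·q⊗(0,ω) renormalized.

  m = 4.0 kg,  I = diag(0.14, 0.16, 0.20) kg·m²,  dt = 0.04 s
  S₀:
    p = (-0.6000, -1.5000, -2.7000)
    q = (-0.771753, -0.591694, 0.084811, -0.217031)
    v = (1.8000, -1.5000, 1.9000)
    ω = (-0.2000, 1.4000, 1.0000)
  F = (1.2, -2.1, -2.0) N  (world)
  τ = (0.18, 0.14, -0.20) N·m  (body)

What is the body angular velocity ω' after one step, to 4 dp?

ω' = (-0.1646, 1.4320, 0.9611)

angular accel α = (0.8857, 0.8000, -0.9720)
new body rate ω' = (-0.1646, 1.4320, 0.9611)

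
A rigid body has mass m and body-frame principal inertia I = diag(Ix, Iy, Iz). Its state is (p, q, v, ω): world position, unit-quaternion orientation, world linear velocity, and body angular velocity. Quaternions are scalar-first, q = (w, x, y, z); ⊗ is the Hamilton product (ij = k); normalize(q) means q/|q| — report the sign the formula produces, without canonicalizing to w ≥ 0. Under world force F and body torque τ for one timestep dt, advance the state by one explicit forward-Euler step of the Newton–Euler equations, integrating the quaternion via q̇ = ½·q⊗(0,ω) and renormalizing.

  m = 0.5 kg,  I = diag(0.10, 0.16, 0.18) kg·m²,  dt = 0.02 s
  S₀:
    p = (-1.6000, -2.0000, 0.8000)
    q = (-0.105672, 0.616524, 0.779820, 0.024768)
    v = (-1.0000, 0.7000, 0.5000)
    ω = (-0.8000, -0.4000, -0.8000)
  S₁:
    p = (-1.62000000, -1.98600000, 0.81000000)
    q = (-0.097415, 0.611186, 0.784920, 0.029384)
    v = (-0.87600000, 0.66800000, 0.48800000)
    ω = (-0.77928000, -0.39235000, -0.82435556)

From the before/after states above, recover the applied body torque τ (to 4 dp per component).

ω₁ − ω₀ = (0.02072000, 0.00765000, -0.02435556)
gyro term ω₀×Iω₀ = (0.0064, -0.0512, 0.0192)
I·α + gyro = (0.1100, 0.0100, -0.2000)

τ = (0.1100, 0.0100, -0.2000)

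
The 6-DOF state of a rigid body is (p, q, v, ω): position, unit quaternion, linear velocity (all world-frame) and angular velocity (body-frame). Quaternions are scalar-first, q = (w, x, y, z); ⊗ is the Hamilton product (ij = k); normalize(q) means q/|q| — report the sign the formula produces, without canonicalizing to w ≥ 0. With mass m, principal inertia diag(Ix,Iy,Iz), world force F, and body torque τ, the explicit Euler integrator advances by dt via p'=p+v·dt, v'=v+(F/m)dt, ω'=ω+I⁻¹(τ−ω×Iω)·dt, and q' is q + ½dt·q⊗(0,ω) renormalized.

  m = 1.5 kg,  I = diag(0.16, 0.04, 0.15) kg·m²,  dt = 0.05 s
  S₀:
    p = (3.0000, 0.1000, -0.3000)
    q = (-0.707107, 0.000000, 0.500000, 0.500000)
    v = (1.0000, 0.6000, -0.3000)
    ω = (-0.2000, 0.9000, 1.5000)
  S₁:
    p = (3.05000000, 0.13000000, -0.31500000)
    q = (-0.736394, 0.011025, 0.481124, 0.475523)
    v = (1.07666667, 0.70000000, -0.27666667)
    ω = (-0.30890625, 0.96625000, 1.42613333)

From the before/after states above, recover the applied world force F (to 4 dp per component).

F = (2.3000, 3.0000, 0.7000)

velocity change Δv = (0.07666667, 0.10000000, 0.02333333)
applied force F = (2.3000, 3.0000, 0.7000)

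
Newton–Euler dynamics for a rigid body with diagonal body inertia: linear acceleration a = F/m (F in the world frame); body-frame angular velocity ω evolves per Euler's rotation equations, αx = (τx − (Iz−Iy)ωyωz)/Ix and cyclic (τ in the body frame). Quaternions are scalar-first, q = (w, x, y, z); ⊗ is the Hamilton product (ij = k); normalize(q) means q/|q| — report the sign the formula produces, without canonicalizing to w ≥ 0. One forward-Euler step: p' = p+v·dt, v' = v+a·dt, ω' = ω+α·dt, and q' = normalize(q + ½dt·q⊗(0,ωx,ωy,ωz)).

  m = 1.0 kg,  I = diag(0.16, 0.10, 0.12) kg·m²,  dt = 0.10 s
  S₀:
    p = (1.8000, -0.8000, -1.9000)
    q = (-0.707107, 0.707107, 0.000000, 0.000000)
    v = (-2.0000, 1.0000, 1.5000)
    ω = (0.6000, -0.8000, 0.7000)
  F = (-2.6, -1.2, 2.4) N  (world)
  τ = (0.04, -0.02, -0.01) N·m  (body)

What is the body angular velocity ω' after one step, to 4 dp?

(τ − ω×Iω)/I = (0.3200, -0.3680, -0.3233)
ω + α·dt = (0.6320, -0.8368, 0.6677)

ω' = (0.6320, -0.8368, 0.6677)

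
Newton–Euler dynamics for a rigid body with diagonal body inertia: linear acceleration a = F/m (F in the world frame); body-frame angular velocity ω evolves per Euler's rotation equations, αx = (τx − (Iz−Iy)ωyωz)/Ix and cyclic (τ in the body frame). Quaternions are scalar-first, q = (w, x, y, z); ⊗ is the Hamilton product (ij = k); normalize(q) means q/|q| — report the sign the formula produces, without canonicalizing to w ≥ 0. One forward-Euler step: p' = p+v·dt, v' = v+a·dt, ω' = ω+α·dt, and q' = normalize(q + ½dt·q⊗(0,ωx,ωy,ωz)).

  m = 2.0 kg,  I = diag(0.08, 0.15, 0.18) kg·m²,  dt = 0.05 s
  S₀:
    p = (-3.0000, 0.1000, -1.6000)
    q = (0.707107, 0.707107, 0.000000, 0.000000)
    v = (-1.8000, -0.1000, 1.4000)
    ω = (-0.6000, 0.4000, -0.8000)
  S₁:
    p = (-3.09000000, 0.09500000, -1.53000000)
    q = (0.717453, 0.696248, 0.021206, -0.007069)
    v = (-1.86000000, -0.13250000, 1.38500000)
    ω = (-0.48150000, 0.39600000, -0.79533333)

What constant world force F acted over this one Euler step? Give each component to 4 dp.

velocity change Δv = (-0.06000000, -0.03250000, -0.01500000)
m·(v₁−v₀)/dt = (-2.4000, -1.3000, -0.6000)

F = (-2.4000, -1.3000, -0.6000)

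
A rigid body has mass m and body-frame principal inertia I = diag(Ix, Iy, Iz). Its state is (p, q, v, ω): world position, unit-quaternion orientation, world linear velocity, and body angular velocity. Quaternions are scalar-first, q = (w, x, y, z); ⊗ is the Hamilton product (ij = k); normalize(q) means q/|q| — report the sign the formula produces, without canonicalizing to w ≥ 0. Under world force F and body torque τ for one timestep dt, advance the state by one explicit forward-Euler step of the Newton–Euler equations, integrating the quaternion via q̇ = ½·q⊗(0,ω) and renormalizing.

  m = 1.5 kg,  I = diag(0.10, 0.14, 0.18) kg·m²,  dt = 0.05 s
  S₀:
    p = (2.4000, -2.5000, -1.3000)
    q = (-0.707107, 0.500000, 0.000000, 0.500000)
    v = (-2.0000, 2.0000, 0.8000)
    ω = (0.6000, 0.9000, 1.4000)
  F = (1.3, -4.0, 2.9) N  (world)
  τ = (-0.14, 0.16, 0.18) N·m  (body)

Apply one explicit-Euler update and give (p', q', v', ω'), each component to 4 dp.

p' = (2.3000, -2.4000, -1.2600)
q' = (-0.7314, 0.4777, -0.0259, 0.4860)
v' = (-1.9567, 1.8667, 0.8967)
ω' = (0.5048, 0.9811, 1.4440)

gyro term ω×Iω = (0.0504, -0.0672, 0.0216)
α = I⁻¹(τ − ω×Iω) = (-1.9040, 1.6229, 0.8800)
new body rate ω' = (0.5048, 0.9811, 1.4440)
2q̇ = q⊗(0,ω) = (-1.0000000, -0.8742642, -1.0363963, -0.5399498)
q + ½dt·q⊗(0,ω), renormalized = (-0.7314, 0.4777, -0.0259, 0.4860)
new position p' = (2.3000, -2.4000, -1.2600)
v' = v + a·dt = (-1.9567, 1.8667, 0.8967)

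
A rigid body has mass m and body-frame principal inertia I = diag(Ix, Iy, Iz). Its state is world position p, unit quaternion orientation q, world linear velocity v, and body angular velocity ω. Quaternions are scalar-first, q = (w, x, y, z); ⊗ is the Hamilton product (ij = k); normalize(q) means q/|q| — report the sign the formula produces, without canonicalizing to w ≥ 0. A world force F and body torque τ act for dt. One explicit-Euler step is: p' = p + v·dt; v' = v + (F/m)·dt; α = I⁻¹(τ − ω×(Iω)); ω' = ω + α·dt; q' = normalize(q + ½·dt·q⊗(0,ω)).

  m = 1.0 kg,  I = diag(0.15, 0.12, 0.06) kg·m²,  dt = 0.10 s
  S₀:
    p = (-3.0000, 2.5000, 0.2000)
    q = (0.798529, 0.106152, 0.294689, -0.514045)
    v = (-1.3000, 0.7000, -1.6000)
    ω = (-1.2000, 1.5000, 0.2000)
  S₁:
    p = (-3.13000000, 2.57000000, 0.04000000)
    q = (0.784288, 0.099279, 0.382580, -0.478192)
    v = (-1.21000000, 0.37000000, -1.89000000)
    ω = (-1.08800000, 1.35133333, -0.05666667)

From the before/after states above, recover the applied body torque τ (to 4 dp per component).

τ = (0.1500, -0.2000, -0.1000)

ω₁ − ω₀ = (0.11200000, -0.14866667, -0.25666667)
precession coupling = (-0.0180, -0.0216, 0.0540)
applied torque τ = (0.1500, -0.2000, -0.1000)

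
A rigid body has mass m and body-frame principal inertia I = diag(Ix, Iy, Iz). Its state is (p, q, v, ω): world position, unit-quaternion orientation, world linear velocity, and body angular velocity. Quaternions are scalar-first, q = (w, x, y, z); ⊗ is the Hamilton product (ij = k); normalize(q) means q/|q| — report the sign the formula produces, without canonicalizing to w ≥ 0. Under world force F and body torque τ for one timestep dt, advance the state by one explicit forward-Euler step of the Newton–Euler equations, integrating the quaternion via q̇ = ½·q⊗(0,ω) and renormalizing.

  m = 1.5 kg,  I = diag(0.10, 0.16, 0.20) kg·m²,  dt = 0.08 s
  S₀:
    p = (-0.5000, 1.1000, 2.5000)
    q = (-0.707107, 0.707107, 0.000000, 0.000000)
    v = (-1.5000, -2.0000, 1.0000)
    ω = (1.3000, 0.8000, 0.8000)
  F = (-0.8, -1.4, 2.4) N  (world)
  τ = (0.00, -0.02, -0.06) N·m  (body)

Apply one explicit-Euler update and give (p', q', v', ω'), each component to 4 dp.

p' = (-0.6200, 0.9400, 2.5800)
q' = (-0.7421, 0.6688, -0.0451, 0.0000)
v' = (-1.5427, -2.0747, 1.1280)
ω' = (1.2795, 0.8420, 0.7510)

new position p' = (-0.6200, 0.9400, 2.5800)
v + (F/m)dt = (-1.5427, -2.0747, 1.1280)
gyro term ω×Iω = (0.0256, -0.1040, 0.0624)
(τ − ω×Iω)/I = (-0.2560, 0.5250, -0.6120)
new body rate ω' = (1.2795, 0.8420, 0.7510)
Hamilton product q⊗(0,ω) = (-0.9192391, -0.9192391, -1.1313712, 0.0000000)
updated quaternion q' = (-0.7421, 0.6688, -0.0451, 0.0000)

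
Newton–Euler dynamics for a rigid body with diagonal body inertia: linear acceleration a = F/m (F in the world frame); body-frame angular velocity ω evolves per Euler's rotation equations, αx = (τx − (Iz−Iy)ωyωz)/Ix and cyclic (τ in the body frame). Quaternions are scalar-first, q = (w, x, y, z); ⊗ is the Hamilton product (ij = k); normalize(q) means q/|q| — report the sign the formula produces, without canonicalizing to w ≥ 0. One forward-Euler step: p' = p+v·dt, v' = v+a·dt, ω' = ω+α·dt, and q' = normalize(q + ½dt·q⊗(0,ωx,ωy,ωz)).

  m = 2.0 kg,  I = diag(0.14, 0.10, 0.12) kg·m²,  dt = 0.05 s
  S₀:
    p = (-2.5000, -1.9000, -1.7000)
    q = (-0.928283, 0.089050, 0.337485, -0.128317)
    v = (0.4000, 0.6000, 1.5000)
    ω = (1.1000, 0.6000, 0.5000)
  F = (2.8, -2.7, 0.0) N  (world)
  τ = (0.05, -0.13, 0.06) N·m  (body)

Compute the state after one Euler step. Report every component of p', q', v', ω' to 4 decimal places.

a = F/m = (1.4000, -1.3500, 0.0000)
p' = p + v·dt = (-2.4800, -1.8700, -1.6250)
v + (F/m)dt = (0.4700, 0.5325, 1.5000)
angular accel α = (0.3143, -1.4100, 0.7200)
ω' = ω + α·dt = (1.1157, 0.5295, 0.5360)
2q̇ = q⊗(0,ω) = (-0.2362875, -0.7753786, -0.7426435, -0.7819450)
q' = normalize(q + ½dt·q⊗(0,ω)) = (-0.9337, 0.0696, 0.3187, -0.1478)

p' = (-2.4800, -1.8700, -1.6250)
q' = (-0.9337, 0.0696, 0.3187, -0.1478)
v' = (0.4700, 0.5325, 1.5000)
ω' = (1.1157, 0.5295, 0.5360)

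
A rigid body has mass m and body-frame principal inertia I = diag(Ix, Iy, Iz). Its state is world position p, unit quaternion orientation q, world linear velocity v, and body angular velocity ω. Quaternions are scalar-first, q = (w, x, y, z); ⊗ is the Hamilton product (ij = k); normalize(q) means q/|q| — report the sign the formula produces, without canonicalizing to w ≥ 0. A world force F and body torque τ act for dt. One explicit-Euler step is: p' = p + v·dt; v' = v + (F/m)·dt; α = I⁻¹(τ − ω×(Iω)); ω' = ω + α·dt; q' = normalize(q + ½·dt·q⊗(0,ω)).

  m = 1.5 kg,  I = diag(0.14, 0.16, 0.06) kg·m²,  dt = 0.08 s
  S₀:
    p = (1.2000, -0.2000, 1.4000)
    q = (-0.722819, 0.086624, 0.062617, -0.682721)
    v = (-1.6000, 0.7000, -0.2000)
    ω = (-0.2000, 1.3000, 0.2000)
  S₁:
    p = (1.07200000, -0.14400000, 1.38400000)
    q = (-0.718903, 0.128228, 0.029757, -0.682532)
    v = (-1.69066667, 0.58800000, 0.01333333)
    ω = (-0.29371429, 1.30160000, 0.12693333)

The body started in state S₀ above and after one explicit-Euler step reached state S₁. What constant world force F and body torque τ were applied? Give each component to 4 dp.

velocity change Δv = (-0.09066667, -0.11200000, 0.21333333)
F = m·Δv/dt = (-1.7000, -2.1000, 4.0000)
ω₁ − ω₀ = (-0.09371429, 0.00160000, -0.07306667)
ω₀×(Iω₀) = (-0.0260, -0.0032, -0.0052)
applied torque τ = (-0.1900, 0.0000, -0.0600)

F = (-1.7000, -2.1000, 4.0000)
τ = (-0.1900, 0.0000, -0.0600)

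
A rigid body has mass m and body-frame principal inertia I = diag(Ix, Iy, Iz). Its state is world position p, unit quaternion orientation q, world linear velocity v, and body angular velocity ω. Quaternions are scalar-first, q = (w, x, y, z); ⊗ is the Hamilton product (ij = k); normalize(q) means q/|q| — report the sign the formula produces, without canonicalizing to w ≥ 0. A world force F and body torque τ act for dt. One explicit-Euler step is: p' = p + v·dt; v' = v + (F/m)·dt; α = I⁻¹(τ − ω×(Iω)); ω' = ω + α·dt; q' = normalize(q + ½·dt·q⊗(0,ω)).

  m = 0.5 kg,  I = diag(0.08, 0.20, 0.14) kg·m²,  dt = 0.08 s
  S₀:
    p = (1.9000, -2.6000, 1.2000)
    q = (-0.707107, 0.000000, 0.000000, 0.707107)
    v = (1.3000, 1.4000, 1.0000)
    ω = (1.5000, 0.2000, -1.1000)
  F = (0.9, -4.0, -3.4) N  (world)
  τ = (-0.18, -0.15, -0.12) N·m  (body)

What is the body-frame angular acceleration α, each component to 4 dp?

α = (-2.4150, -1.2450, -1.1143)

precession coupling ω×(Iω) = (0.0132, 0.0990, 0.0360)
angular accel α = (-2.4150, -1.2450, -1.1143)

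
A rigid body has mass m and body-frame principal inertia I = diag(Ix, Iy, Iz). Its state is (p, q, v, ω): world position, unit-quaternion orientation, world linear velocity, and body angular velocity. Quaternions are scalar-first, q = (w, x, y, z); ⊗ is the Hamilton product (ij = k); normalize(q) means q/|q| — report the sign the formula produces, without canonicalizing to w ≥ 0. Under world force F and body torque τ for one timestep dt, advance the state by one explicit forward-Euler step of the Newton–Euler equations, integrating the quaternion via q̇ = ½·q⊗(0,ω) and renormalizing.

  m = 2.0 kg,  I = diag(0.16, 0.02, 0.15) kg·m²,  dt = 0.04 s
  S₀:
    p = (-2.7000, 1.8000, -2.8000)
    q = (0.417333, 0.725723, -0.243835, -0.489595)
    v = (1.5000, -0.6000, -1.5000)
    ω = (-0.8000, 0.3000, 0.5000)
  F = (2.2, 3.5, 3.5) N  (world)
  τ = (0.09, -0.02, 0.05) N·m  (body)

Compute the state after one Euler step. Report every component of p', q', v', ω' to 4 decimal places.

p' = (-2.6400, 1.7760, -2.8600)
q' = (0.4352, 0.7194, -0.2407, -0.4849)
v' = (1.5440, -0.5300, -1.4300)
ω' = (-0.7824, 0.2680, 0.5044)

a = (1.1000, 1.7500, 1.7500)
new position p' = (-2.6400, 1.7760, -2.8600)
new velocity v' = (1.5440, -0.5300, -1.4300)
angular accel α = (0.4406, -0.8000, 0.1093)
ω + α·dt = (-0.7824, 0.2680, 0.5044)
2q̇ = q⊗(0,ω) = (0.8985264, -0.3089054, 0.1540144, 0.2313154)
q + ½dt·q⊗(0,ω), renormalized = (0.4352, 0.7194, -0.2407, -0.4849)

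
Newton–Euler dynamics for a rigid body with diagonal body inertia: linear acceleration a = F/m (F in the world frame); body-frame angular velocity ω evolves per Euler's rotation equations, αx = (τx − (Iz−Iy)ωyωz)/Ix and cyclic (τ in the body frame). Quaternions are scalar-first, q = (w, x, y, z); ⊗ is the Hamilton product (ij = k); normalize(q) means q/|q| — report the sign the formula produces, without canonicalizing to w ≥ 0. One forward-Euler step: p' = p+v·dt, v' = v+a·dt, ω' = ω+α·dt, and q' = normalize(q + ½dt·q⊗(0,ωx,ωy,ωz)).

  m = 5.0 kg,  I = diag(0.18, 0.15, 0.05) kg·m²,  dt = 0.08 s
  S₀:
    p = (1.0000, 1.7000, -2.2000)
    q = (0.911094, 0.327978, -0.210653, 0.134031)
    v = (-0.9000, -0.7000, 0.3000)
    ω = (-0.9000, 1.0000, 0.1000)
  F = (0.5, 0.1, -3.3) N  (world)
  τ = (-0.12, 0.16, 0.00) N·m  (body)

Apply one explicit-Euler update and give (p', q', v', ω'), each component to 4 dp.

precession coupling ω×(Iω) = (-0.0100, -0.0117, 0.0270)
angular accel α = (-0.6111, 1.1447, -0.5400)
ω + α·dt = (-0.9489, 1.0916, 0.0568)
q⊗(0,ω) = (0.4924301, -0.9750809, 0.7576683, 0.2294997)
q + ½dt·q⊗(0,ω), renormalized = (0.9294, 0.2886, -0.1801, 0.1430)
a = F/m = (0.1000, 0.0200, -0.6600)
p + v·dt = (0.9280, 1.6440, -2.1760)
new velocity v' = (-0.8920, -0.6984, 0.2472)

p' = (0.9280, 1.6440, -2.1760)
q' = (0.9294, 0.2886, -0.1801, 0.1430)
v' = (-0.8920, -0.6984, 0.2472)
ω' = (-0.9489, 1.0916, 0.0568)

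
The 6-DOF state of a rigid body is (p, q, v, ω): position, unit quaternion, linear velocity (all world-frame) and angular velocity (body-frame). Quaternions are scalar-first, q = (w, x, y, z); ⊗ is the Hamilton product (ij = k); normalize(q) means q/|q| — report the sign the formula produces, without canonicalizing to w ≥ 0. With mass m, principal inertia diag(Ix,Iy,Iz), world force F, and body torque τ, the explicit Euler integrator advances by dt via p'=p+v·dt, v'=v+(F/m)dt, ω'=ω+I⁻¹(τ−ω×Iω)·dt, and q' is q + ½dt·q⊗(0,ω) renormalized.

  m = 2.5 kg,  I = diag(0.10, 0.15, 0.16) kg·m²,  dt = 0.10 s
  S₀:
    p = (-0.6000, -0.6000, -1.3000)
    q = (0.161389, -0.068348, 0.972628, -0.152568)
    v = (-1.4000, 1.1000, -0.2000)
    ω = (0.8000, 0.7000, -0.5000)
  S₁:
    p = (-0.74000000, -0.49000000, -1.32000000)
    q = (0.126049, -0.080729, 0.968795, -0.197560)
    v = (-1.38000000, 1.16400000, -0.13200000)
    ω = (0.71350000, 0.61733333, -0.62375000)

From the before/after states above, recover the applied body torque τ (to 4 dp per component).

τ = (-0.0900, -0.1000, -0.1700)

ω₁ − ω₀ = (-0.08650000, -0.08266667, -0.12375000)
gyro term ω₀×Iω₀ = (-0.0035, 0.0240, 0.0280)
I·α + gyro = (-0.0900, -0.1000, -0.1700)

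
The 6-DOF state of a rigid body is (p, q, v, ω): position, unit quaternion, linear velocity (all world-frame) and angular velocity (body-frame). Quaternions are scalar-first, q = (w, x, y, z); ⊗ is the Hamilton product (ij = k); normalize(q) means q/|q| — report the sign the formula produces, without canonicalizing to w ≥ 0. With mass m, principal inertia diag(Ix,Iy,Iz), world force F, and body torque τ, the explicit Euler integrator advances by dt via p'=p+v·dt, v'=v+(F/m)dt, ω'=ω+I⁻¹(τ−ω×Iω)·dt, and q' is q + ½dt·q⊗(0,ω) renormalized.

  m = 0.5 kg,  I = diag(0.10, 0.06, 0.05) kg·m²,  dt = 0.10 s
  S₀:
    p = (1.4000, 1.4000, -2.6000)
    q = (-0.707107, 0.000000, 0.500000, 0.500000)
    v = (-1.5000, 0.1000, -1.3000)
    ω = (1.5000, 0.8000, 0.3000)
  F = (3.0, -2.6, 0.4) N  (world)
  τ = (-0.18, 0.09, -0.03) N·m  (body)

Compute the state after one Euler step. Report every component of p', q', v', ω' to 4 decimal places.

p + v·dt = (1.2500, 1.4100, -2.7300)
v' = v + a·dt = (-0.9000, -0.4200, -1.2200)
gyro term ω×Iω = (-0.0024, 0.0225, -0.0480)
angular accel α = (-1.7760, 1.1250, 0.3600)
new body rate ω' = (1.3224, 0.9125, 0.3360)
Hamilton product q⊗(0,ω) = (-0.5500000, -1.3106605, 0.1843144, -0.9621321)
q + ½dt·q⊗(0,ω), renormalized = (-0.7319, -0.0653, 0.5073, 0.4502)

p' = (1.2500, 1.4100, -2.7300)
q' = (-0.7319, -0.0653, 0.5073, 0.4502)
v' = (-0.9000, -0.4200, -1.2200)
ω' = (1.3224, 0.9125, 0.3360)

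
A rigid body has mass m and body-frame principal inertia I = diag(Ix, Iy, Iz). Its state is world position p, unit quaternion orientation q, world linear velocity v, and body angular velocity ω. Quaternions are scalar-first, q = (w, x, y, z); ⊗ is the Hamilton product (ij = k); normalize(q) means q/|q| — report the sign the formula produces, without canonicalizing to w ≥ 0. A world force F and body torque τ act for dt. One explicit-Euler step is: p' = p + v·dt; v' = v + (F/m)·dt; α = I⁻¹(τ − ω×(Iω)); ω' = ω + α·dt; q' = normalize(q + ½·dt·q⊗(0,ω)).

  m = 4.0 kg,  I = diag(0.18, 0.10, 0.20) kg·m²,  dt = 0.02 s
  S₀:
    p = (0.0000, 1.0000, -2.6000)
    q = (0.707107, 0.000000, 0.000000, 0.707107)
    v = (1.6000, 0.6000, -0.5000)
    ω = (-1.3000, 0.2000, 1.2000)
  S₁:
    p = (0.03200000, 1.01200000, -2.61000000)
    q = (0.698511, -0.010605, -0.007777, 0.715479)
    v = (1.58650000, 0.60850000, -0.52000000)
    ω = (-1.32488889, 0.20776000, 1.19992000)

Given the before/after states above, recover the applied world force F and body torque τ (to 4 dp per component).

Δv = v₁−v₀ = (-0.01350000, 0.00850000, -0.02000000)
applied force F = (-2.7000, 1.7000, -4.0000)
Δω = ω₁−ω₀ = (-0.02488889, 0.00776000, -0.00008000)
gyro term ω₀×Iω₀ = (0.0240, 0.0312, 0.0208)
τ = I·(Δω/dt) + ω₀×(Iω₀) = (-0.2000, 0.0700, 0.0200)

F = (-2.7000, 1.7000, -4.0000)
τ = (-0.2000, 0.0700, 0.0200)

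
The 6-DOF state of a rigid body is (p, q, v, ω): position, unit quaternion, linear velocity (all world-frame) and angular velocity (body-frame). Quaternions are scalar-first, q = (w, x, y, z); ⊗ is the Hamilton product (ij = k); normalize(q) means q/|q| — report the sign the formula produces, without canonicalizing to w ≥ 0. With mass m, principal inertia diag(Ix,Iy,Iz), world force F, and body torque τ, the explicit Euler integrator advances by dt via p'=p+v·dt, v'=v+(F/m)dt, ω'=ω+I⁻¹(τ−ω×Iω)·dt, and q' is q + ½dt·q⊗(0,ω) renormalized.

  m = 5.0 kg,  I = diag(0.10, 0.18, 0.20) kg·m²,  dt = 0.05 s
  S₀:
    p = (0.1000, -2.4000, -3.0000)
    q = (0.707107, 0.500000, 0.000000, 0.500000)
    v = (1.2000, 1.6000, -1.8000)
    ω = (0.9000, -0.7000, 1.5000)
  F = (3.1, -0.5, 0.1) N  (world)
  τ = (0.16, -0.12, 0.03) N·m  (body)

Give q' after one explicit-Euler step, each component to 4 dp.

Hamilton product q⊗(0,ω) = (-1.2000000, 0.9863963, -0.7949749, 0.7106605)
q + ½dt·q⊗(0,ω), renormalized = (0.6764, 0.5241, -0.0199, 0.5172)

q' = (0.6764, 0.5241, -0.0199, 0.5172)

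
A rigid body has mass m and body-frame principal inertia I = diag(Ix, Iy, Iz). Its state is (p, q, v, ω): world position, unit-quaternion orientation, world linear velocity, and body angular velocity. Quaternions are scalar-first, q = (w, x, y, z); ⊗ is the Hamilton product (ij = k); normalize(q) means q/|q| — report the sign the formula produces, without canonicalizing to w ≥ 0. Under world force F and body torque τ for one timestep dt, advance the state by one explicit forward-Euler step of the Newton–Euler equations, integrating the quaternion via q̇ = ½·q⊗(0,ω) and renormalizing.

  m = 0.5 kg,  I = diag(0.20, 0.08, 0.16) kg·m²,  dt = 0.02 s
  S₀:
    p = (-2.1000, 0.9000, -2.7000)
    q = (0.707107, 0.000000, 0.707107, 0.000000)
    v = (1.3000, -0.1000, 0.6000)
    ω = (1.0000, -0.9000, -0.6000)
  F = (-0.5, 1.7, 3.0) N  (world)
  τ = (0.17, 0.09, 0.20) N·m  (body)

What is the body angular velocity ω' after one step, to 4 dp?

ω×(Iω) gyroscopic = (0.0432, -0.0240, 0.1080)
(τ − ω×Iω)/I = (0.6340, 1.4250, 0.5750)
ω' = ω + α·dt = (1.0127, -0.8715, -0.5885)

ω' = (1.0127, -0.8715, -0.5885)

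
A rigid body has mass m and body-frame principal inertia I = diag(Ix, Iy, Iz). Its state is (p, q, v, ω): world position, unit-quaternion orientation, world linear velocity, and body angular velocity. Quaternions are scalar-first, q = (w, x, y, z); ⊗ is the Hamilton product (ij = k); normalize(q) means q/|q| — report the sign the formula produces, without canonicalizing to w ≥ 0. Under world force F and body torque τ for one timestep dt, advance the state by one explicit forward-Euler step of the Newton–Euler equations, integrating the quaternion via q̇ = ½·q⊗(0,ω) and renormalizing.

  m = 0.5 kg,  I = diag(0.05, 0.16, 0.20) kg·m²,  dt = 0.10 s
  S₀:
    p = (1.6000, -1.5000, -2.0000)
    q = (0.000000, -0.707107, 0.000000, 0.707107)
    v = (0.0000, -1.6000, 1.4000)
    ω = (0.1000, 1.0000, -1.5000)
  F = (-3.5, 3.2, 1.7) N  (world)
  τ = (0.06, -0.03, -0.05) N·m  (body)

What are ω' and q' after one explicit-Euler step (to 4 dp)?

ω' = (0.3400, 0.9672, -1.5305)
q' = (0.0563, -0.7395, -0.0493, 0.6690)

angular accel α = (2.4000, -0.3281, -0.3050)
ω + α·dt = (0.3400, 0.9672, -1.5305)
2q̇ = q⊗(0,ω) = (1.1313712, -0.7071070, -0.9899498, -0.7071070)
q + ½dt·q⊗(0,ω), renormalized = (0.0563, -0.7395, -0.0493, 0.6690)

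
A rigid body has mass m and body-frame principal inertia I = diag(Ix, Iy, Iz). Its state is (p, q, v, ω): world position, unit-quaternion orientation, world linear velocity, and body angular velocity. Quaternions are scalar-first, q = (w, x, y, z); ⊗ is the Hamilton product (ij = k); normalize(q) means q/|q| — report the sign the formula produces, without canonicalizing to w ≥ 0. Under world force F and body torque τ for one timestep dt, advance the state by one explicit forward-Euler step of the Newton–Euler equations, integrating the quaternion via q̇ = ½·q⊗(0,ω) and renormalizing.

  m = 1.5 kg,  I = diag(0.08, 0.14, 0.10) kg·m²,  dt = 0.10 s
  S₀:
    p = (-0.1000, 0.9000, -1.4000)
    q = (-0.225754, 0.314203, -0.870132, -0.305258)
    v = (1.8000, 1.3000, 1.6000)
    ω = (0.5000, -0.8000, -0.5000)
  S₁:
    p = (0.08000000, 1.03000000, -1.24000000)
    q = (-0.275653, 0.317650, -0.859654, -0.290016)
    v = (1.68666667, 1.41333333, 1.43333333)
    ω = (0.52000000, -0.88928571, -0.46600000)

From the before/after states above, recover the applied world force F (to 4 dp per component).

F = (-1.7000, 1.7000, -2.5000)

Δv = v₁−v₀ = (-0.11333333, 0.11333333, -0.16666667)
applied force F = (-1.7000, 1.7000, -2.5000)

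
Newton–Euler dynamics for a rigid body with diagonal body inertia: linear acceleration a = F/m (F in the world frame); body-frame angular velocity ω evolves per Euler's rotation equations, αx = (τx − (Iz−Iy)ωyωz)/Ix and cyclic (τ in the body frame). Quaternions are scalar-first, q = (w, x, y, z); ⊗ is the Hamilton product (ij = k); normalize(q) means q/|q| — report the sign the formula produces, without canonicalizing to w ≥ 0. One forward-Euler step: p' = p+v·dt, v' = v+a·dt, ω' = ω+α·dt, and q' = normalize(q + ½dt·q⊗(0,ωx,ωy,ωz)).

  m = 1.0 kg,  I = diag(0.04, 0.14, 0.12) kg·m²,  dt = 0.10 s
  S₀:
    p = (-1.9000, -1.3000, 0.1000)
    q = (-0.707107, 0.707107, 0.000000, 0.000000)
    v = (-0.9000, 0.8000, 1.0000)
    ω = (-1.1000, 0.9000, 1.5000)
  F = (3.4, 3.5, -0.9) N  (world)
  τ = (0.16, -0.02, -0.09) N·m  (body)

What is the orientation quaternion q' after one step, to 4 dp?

Hamilton product q⊗(0,ω) = (0.7778177, 0.7778177, -1.6970568, -0.4242642)
updated quaternion q' = (-0.6647, 0.7420, -0.0844, -0.0211)

q' = (-0.6647, 0.7420, -0.0844, -0.0211)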